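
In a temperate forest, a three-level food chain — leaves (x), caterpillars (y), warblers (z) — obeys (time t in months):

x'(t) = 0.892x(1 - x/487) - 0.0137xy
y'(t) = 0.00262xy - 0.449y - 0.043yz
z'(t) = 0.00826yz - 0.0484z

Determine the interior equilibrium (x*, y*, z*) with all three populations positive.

x* ≈ 443, y* ≈ 5.86, z* ≈ 16.6

From dz/dt = 0: 0.00826y* = 0.0484, so y* = 5.86.
From dx/dt = 0: 0.892(1 - x*/487) = 0.0137·5.86, giving x* = 487·(1 - 0.09) = 443.
From dy/dt = 0: 0.00262·443 - 0.449 = 0.043z*, so z* = 0.712/0.043 = 16.6.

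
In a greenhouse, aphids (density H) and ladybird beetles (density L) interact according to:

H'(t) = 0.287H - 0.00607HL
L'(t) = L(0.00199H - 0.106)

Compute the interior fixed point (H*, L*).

Set dL/dt = 0 with L > 0: 0.00199H - 0.106 = 0, so H* = 0.106/0.00199 = 53.3.
Set dH/dt = 0 with H > 0: 0.287 - 0.00607L = 0, so L* = 0.287/0.00607 = 47.3.

H* ≈ 53.3, L* ≈ 47.3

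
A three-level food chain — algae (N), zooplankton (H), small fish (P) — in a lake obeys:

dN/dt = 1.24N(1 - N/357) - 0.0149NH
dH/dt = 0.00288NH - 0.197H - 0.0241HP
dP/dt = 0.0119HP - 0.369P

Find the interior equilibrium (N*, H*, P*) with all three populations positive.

N* ≈ 224, H* ≈ 31, P* ≈ 18.6

From dP/dt = 0: 0.0119H* = 0.369, so H* = 31.
From dN/dt = 0: 1.24(1 - N*/357) = 0.0149·31, giving N* = 357·(1 - 0.373) = 224.
From dH/dt = 0: 0.00288·224 - 0.197 = 0.0241P*, so P* = 0.448/0.0241 = 18.6.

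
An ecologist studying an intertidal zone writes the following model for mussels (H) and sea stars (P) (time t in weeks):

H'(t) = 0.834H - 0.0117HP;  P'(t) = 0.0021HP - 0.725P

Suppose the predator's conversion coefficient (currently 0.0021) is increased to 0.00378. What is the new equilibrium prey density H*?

H* ≈ 192

At the interior fixed point, setting dP/dt = 0 with P > 0 fixes H* = (predator death rate)/(HP coefficient) — independent of the other coefficients.
With the change, H* = 0.725/0.00378 = 192; it falls from 345.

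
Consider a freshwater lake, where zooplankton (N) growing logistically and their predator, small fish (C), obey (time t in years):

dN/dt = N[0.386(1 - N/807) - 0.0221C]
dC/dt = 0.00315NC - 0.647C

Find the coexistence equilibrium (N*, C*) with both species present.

From dC/dt = 0 with C > 0: 0.00315N* = 0.647, so N* = 205.
Substitute into dN/dt = 0: 0.386(1 - 205/807) = 0.0221C*.
The bracket is 0.745, giving C* = 0.288/0.0221 = 13.

N* ≈ 205, C* ≈ 13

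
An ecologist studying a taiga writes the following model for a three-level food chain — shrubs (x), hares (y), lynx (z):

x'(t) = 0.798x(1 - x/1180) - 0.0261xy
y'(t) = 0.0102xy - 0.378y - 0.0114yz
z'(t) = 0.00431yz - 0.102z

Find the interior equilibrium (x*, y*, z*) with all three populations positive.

x* ≈ 267, y* ≈ 23.7, z* ≈ 205

From dz/dt = 0: 0.00431y* = 0.102, so y* = 23.7.
From dx/dt = 0: 0.798(1 - x*/1180) = 0.0261·23.7, giving x* = 1180·(1 - 0.774) = 267.
From dy/dt = 0: 0.0102·267 - 0.378 = 0.0114z*, so z* = 2.34/0.0114 = 205.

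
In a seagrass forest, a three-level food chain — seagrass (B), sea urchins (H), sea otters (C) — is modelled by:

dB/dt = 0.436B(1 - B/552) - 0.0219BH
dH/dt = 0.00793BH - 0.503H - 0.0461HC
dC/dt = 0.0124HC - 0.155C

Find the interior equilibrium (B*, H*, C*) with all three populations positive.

From dC/dt = 0: 0.0124H* = 0.155, so H* = 12.5.
From dB/dt = 0: 0.436(1 - B*/552) = 0.0219·12.5, giving B* = 552·(1 - 0.628) = 205.
From dH/dt = 0: 0.00793·205 - 0.503 = 0.0461C*, so C* = 1.13/0.0461 = 24.4.

B* ≈ 205, H* ≈ 12.5, C* ≈ 24.4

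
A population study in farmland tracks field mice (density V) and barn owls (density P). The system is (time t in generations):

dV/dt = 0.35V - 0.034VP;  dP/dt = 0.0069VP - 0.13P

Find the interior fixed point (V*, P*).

Set dP/dt = 0 with P > 0: 0.0069V - 0.13 = 0, so V* = 0.13/0.0069 = 18.8.
Set dV/dt = 0 with V > 0: 0.35 - 0.034P = 0, so P* = 0.35/0.034 = 10.3.

V* ≈ 18.8, P* ≈ 10.3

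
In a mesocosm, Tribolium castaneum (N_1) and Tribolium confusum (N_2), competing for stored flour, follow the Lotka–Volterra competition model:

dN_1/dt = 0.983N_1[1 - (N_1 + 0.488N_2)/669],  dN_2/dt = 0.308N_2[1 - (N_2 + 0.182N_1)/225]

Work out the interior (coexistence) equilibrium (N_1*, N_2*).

Setting both brackets to zero gives the nullclines N_1 + 0.488N_2 = 669 and 0.182N_1 + N_2 = 225.
Substituting N_2 = 225 - 0.182N_1 into the first: N_1(1 - 0.488·0.182) = 669 - 0.488·225.
So N_1* = 559/0.911 = 614, and then N_2* = 225 - 0.182·614 = 113.

N_1* ≈ 614, N_2* ≈ 113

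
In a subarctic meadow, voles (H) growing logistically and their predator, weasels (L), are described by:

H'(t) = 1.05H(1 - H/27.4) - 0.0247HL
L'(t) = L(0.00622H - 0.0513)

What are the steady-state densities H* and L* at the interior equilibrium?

H* ≈ 8.25, L* ≈ 29.7

From dL/dt = 0 with L > 0: 0.00622H* = 0.0513, so H* = 8.25.
Substitute into dH/dt = 0: 1.05(1 - 8.25/27.4) = 0.0247L*.
The bracket is 0.699, giving L* = 0.734/0.0247 = 29.7.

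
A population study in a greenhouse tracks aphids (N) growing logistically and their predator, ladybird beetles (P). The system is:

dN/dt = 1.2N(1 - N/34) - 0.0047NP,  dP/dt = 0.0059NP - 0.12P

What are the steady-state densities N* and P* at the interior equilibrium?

From dP/dt = 0 with P > 0: 0.0059N* = 0.12, so N* = 20.3.
Substitute into dN/dt = 0: 1.2(1 - 20.3/34) = 0.0047P*.
The bracket is 0.402, giving P* = 0.482/0.0047 = 103.

N* ≈ 20.3, P* ≈ 103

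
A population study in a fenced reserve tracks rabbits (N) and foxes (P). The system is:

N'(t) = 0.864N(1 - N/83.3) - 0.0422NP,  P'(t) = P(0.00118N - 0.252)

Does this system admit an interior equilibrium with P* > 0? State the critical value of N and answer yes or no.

Threshold N = 214; K < 214, so no, the predator goes extinct.

The predator equation gives dP/dt > 0 only when N > 0.252/0.00118 = 214.
Without the predator, N → K = 83.3. Since 83.3 < 214, the predator cannot invade.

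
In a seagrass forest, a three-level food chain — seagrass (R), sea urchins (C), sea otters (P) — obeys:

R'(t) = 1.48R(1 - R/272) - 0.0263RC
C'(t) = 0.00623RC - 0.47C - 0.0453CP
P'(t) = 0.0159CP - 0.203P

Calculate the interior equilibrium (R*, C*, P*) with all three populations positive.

From dP/dt = 0: 0.0159C* = 0.203, so C* = 12.8.
From dR/dt = 0: 1.48(1 - R*/272) = 0.0263·12.8, giving R* = 272·(1 - 0.227) = 210.
From dC/dt = 0: 0.00623·210 - 0.47 = 0.0453P*, so P* = 0.84/0.0453 = 18.5.

R* ≈ 210, C* ≈ 12.8, P* ≈ 18.5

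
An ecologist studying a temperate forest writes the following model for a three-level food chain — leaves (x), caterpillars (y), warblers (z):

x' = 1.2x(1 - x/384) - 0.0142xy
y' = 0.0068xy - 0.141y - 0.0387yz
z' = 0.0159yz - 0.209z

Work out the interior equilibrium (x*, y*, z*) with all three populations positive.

x* ≈ 324, y* ≈ 13.1, z* ≈ 53.3

From dz/dt = 0: 0.0159y* = 0.209, so y* = 13.1.
From dx/dt = 0: 1.2(1 - x*/384) = 0.0142·13.1, giving x* = 384·(1 - 0.156) = 324.
From dy/dt = 0: 0.0068·324 - 0.141 = 0.0387z*, so z* = 2.06/0.0387 = 53.3.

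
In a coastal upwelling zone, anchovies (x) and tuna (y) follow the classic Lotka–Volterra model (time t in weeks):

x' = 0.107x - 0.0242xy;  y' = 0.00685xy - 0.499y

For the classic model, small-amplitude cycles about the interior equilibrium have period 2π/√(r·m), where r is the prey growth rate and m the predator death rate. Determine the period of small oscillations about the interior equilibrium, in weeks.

Here r = 0.107 and m = 0.499, so r·m = 0.0534.
ω = √0.0534 = 0.231 per week, hence T = 2π/ω ≈ 27.2 weeks.

T ≈ 27.2 weeks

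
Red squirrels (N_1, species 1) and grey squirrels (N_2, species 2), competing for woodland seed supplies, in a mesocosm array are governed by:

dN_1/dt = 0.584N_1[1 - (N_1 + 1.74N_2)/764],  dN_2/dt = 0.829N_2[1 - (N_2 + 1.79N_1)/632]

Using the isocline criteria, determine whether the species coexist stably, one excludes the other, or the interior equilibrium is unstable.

Compare the nullcline intercepts: K1/α12 = 764/1.74 = 439 < K2 = 632; K2/α21 = 632/1.79 = 353 < K1 = 764.
Since both are reversed, neither can invade when rare; the interior point is a saddle.

unstable coexistence (outcome depends on initial conditions)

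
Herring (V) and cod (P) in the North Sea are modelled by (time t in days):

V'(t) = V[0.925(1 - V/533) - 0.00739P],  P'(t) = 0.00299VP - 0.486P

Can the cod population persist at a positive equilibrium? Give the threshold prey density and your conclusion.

The predator equation gives dP/dt > 0 only when V > 0.486/0.00299 = 163.
Without the predator, V → K = 533. Since 533 > 163, the predator can invade and persist.

Threshold V = 163; K > 163, so yes, the predator persists.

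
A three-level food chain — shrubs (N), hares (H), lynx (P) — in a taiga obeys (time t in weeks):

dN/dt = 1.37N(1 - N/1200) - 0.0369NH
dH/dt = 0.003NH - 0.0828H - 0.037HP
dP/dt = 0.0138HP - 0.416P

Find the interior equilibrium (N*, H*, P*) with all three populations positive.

N* ≈ 226, H* ≈ 30.1, P* ≈ 16.1

From dP/dt = 0: 0.0138H* = 0.416, so H* = 30.1.
From dN/dt = 0: 1.37(1 - N*/1200) = 0.0369·30.1, giving N* = 1200·(1 - 0.812) = 226.
From dH/dt = 0: 0.003·226 - 0.0828 = 0.037P*, so P* = 0.594/0.037 = 16.1.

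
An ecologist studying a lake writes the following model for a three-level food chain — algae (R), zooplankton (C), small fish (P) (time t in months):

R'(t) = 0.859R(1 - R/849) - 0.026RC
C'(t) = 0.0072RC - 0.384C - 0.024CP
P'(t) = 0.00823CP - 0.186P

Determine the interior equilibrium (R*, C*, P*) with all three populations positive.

R* ≈ 268, C* ≈ 22.6, P* ≈ 64.5

From dP/dt = 0: 0.00823C* = 0.186, so C* = 22.6.
From dR/dt = 0: 0.859(1 - R*/849) = 0.026·22.6, giving R* = 849·(1 - 0.684) = 268.
From dC/dt = 0: 0.0072·268 - 0.384 = 0.024P*, so P* = 1.55/0.024 = 64.5.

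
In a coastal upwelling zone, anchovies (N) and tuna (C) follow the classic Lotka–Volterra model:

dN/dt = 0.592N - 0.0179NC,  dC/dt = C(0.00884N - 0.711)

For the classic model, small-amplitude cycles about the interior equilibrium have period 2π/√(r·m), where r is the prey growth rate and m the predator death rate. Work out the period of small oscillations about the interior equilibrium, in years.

Here r = 0.592 and m = 0.711, so r·m = 0.421.
ω = √0.421 = 0.649 per year, hence T = 2π/ω ≈ 9.68 years.

T ≈ 9.68 years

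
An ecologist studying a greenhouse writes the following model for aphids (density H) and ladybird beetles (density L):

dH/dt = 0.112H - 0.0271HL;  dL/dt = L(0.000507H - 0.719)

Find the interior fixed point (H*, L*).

H* ≈ 1420, L* ≈ 4.13

Set dL/dt = 0 with L > 0: 0.000507H - 0.719 = 0, so H* = 0.719/0.000507 = 1420.
Set dH/dt = 0 with H > 0: 0.112 - 0.0271L = 0, so L* = 0.112/0.0271 = 4.13.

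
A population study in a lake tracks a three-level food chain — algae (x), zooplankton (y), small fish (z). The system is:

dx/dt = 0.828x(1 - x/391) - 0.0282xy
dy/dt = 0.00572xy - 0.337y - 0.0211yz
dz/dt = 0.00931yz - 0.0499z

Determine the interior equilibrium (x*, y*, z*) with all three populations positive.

From dz/dt = 0: 0.00931y* = 0.0499, so y* = 5.36.
From dx/dt = 0: 0.828(1 - x*/391) = 0.0282·5.36, giving x* = 391·(1 - 0.183) = 320.
From dy/dt = 0: 0.00572·320 - 0.337 = 0.0211z*, so z* = 1.49/0.0211 = 70.7.

x* ≈ 320, y* ≈ 5.36, z* ≈ 70.7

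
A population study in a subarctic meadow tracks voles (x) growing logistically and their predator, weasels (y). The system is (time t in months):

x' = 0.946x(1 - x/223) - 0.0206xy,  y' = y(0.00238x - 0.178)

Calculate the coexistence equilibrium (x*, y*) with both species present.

From dy/dt = 0 with y > 0: 0.00238x* = 0.178, so x* = 74.8.
Substitute into dx/dt = 0: 0.946(1 - 74.8/223) = 0.0206y*.
The bracket is 0.665, giving y* = 0.629/0.0206 = 30.5.

x* ≈ 74.8, y* ≈ 30.5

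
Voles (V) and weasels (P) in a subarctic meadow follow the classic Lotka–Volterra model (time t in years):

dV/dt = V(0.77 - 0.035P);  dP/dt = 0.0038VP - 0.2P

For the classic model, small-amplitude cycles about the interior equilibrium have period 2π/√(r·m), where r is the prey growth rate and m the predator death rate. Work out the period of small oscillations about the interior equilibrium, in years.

T ≈ 16 years

Here r = 0.77 and m = 0.2, so r·m = 0.154.
ω = √0.154 = 0.392 per year, hence T = 2π/ω ≈ 16 years.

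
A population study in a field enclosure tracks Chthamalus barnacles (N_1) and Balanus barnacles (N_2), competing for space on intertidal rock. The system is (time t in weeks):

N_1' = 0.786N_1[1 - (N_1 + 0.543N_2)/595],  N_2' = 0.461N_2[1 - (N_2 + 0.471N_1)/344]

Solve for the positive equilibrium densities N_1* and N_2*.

N_1* ≈ 548, N_2* ≈ 85.7

Setting both brackets to zero gives the nullclines N_1 + 0.543N_2 = 595 and 0.471N_1 + N_2 = 344.
Substituting N_2 = 344 - 0.471N_1 into the first: N_1(1 - 0.543·0.471) = 595 - 0.543·344.
So N_1* = 408/0.744 = 548, and then N_2* = 344 - 0.471·548 = 85.7.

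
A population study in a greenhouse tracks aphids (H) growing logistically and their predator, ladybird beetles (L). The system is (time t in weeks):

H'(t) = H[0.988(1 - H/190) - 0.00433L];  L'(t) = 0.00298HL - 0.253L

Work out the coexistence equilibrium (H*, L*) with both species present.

From dL/dt = 0 with L > 0: 0.00298H* = 0.253, so H* = 84.9.
Substitute into dH/dt = 0: 0.988(1 - 84.9/190) = 0.00433L*.
The bracket is 0.553, giving L* = 0.547/0.00433 = 126.

H* ≈ 84.9, L* ≈ 126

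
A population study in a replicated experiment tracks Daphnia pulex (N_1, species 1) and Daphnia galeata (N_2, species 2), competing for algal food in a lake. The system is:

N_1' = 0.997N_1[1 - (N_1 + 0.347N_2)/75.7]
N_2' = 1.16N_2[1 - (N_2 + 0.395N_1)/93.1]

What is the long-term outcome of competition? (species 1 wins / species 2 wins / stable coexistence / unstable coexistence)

stable coexistence

Compare the nullcline intercepts: K1/α12 = 75.7/0.347 = 218 > K2 = 93.1; K2/α21 = 93.1/0.395 = 236 > K1 = 75.7.
Since both inequalities hold, each species can invade when rare, so the interior equilibrium is stable.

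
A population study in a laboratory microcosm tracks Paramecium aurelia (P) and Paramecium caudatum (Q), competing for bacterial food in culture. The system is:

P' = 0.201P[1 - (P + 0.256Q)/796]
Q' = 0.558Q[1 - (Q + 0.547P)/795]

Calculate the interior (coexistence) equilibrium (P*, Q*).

Setting both brackets to zero gives the nullclines P + 0.256Q = 796 and 0.547P + Q = 795.
Substituting Q = 795 - 0.547P into the first: P(1 - 0.256·0.547) = 796 - 0.256·795.
So P* = 592/0.86 = 689, and then Q* = 795 - 0.547·689 = 418.

P* ≈ 689, Q* ≈ 418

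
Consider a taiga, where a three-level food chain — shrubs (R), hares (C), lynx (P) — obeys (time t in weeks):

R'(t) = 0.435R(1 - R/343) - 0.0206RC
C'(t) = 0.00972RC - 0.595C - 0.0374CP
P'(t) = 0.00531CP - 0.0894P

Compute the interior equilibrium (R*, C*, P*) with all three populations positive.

R* ≈ 69.5, C* ≈ 16.8, P* ≈ 2.16

From dP/dt = 0: 0.00531C* = 0.0894, so C* = 16.8.
From dR/dt = 0: 0.435(1 - R*/343) = 0.0206·16.8, giving R* = 343·(1 - 0.797) = 69.5.
From dC/dt = 0: 0.00972·69.5 - 0.595 = 0.0374P*, so P* = 0.0808/0.0374 = 2.16.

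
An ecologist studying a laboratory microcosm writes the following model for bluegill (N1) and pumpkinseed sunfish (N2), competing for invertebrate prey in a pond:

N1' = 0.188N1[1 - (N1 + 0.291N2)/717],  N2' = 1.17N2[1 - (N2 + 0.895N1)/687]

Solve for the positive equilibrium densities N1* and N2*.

N1* ≈ 699, N2* ≈ 61.2

Setting both brackets to zero gives the nullclines N1 + 0.291N2 = 717 and 0.895N1 + N2 = 687.
Substituting N2 = 687 - 0.895N1 into the first: N1(1 - 0.291·0.895) = 717 - 0.291·687.
So N1* = 517/0.74 = 699, and then N2* = 687 - 0.895·699 = 61.2.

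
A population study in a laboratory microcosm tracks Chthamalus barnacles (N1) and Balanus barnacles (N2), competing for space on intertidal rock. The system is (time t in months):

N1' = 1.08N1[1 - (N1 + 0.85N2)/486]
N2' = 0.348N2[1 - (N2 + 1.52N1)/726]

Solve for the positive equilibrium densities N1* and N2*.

Setting both brackets to zero gives the nullclines N1 + 0.85N2 = 486 and 1.52N1 + N2 = 726.
Substituting N2 = 726 - 1.52N1 into the first: N1(1 - 0.85·1.52) = 486 - 0.85·726.
So N1* = -131/-0.292 = 449, and then N2* = 726 - 1.52·449 = 43.6.

N1* ≈ 449, N2* ≈ 43.6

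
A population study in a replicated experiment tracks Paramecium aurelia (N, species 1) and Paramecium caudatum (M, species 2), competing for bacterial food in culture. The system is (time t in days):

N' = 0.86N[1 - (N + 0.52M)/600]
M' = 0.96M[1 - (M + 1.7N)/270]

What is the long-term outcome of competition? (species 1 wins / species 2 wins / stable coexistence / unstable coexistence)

Compare the nullcline intercepts: K1/α12 = 600/0.52 = 1150 > K2 = 270; K2/α21 = 270/1.7 = 159 < K1 = 600.
Since the inequalities point opposite ways, species 1 can invade but species 2 cannot.

species 1 excludes species 2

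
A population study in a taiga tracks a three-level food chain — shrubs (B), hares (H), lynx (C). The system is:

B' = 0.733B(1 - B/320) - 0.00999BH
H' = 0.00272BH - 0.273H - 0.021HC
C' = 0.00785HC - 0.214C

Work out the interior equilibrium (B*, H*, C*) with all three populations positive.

B* ≈ 201, H* ≈ 27.3, C* ≈ 13

From dC/dt = 0: 0.00785H* = 0.214, so H* = 27.3.
From dB/dt = 0: 0.733(1 - B*/320) = 0.00999·27.3, giving B* = 320·(1 - 0.372) = 201.
From dH/dt = 0: 0.00272·201 - 0.273 = 0.021C*, so C* = 0.274/0.021 = 13.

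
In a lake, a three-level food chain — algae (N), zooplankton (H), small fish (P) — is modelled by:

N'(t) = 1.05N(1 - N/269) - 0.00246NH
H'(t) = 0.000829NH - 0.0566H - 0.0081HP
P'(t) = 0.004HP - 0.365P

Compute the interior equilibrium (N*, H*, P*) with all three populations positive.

N* ≈ 211, H* ≈ 91.2, P* ≈ 14.7

From dP/dt = 0: 0.004H* = 0.365, so H* = 91.2.
From dN/dt = 0: 1.05(1 - N*/269) = 0.00246·91.2, giving N* = 269·(1 - 0.214) = 211.
From dH/dt = 0: 0.000829·211 - 0.0566 = 0.0081P*, so P* = 0.119/0.0081 = 14.7.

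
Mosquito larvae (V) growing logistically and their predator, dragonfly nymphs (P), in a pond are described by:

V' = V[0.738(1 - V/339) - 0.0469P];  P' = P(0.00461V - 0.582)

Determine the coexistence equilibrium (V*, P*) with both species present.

From dP/dt = 0 with P > 0: 0.00461V* = 0.582, so V* = 126.
Substitute into dV/dt = 0: 0.738(1 - 126/339) = 0.0469P*.
The bracket is 0.628, giving P* = 0.463/0.0469 = 9.88.

V* ≈ 126, P* ≈ 9.88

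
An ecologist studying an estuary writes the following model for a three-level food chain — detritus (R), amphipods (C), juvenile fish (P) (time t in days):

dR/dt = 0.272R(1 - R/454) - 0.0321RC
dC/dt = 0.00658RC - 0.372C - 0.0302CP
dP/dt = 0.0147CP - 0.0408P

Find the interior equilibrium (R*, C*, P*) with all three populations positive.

R* ≈ 305, C* ≈ 2.78, P* ≈ 54.2

From dP/dt = 0: 0.0147C* = 0.0408, so C* = 2.78.
From dR/dt = 0: 0.272(1 - R*/454) = 0.0321·2.78, giving R* = 454·(1 - 0.328) = 305.
From dC/dt = 0: 0.00658·305 - 0.372 = 0.0302P*, so P* = 1.64/0.0302 = 54.2.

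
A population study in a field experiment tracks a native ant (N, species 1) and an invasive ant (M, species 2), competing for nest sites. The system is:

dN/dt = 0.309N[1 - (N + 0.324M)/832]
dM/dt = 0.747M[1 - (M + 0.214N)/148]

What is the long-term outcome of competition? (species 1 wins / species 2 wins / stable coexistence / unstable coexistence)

species 1 excludes species 2

Compare the nullcline intercepts: K1/α12 = 832/0.324 = 2570 > K2 = 148; K2/α21 = 148/0.214 = 692 < K1 = 832.
Since the inequalities point opposite ways, species 1 can invade but species 2 cannot.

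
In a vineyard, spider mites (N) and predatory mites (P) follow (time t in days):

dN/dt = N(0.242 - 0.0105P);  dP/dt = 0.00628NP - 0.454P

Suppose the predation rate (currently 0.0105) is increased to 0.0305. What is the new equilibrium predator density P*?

At the interior fixed point, setting dN/dt = 0 with N > 0 fixes P* = (prey growth rate)/(NP coefficient) — independent of the other coefficients.
With the change, P* = 0.242/0.0305 = 7.93; it falls from 23.

P* ≈ 7.93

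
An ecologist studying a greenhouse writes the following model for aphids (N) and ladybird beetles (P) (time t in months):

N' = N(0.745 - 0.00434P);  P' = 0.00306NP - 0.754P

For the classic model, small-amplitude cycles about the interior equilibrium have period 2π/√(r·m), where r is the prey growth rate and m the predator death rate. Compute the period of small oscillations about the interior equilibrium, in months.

T ≈ 8.38 months

Here r = 0.745 and m = 0.754, so r·m = 0.562.
ω = √0.562 = 0.749 per month, hence T = 2π/ω ≈ 8.38 months.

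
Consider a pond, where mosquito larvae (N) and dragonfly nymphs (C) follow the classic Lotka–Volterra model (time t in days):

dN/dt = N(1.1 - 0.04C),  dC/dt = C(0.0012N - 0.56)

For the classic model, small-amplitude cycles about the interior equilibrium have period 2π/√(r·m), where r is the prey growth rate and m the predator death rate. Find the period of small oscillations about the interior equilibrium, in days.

T ≈ 8.01 days

Here r = 1.1 and m = 0.56, so r·m = 0.616.
ω = √0.616 = 0.785 per day, hence T = 2π/ω ≈ 8.01 days.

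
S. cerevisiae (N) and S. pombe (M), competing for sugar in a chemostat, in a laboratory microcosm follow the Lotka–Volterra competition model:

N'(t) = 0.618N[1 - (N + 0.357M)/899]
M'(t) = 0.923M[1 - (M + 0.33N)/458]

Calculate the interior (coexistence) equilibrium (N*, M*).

Setting both brackets to zero gives the nullclines N + 0.357M = 899 and 0.33N + M = 458.
Substituting M = 458 - 0.33N into the first: N(1 - 0.357·0.33) = 899 - 0.357·458.
So N* = 735/0.882 = 834, and then M* = 458 - 0.33·834 = 183.

N* ≈ 834, M* ≈ 183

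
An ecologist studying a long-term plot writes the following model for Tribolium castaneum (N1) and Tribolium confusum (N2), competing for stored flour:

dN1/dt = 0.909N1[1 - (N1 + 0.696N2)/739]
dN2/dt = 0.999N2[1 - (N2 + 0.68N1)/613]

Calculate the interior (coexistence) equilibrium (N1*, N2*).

Setting both brackets to zero gives the nullclines N1 + 0.696N2 = 739 and 0.68N1 + N2 = 613.
Substituting N2 = 613 - 0.68N1 into the first: N1(1 - 0.696·0.68) = 739 - 0.696·613.
So N1* = 312/0.527 = 593, and then N2* = 613 - 0.68·593 = 210.

N1* ≈ 593, N2* ≈ 210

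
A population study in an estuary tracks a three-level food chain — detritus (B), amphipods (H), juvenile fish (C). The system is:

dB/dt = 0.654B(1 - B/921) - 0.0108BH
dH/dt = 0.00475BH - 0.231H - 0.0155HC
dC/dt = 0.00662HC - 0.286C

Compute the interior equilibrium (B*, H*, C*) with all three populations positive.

From dC/dt = 0: 0.00662H* = 0.286, so H* = 43.2.
From dB/dt = 0: 0.654(1 - B*/921) = 0.0108·43.2, giving B* = 921·(1 - 0.713) = 264.
From dH/dt = 0: 0.00475·264 - 0.231 = 0.0155C*, so C* = 1.02/0.0155 = 66.

B* ≈ 264, H* ≈ 43.2, C* ≈ 66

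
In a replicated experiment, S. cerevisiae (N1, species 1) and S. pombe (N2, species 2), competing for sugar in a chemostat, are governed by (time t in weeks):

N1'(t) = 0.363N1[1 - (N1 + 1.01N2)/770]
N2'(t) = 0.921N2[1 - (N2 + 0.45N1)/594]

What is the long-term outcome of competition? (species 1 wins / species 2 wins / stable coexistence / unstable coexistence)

stable coexistence

Compare the nullcline intercepts: K1/α12 = 770/1.01 = 762 > K2 = 594; K2/α21 = 594/0.45 = 1320 > K1 = 770.
Since both inequalities hold, each species can invade when rare, so the interior equilibrium is stable.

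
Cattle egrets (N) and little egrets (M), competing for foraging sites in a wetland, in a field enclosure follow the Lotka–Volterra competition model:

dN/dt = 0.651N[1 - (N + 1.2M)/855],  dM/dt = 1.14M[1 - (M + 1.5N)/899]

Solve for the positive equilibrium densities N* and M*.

Setting both brackets to zero gives the nullclines N + 1.2M = 855 and 1.5N + M = 899.
Substituting M = 899 - 1.5N into the first: N(1 - 1.2·1.5) = 855 - 1.2·899.
So N* = -224/-0.8 = 280, and then M* = 899 - 1.5·280 = 479.

N* ≈ 280, M* ≈ 479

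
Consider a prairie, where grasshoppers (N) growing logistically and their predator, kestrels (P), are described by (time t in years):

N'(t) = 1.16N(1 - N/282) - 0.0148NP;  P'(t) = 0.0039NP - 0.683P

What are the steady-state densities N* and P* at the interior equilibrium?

N* ≈ 175, P* ≈ 29.7

From dP/dt = 0 with P > 0: 0.0039N* = 0.683, so N* = 175.
Substitute into dN/dt = 0: 1.16(1 - 175/282) = 0.0148P*.
The bracket is 0.379, giving P* = 0.44/0.0148 = 29.7.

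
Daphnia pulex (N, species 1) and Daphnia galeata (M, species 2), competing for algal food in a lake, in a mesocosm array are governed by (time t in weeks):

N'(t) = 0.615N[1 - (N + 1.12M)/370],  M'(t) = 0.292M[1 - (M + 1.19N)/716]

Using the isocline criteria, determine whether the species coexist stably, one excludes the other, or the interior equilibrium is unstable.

Compare the nullcline intercepts: K1/α12 = 370/1.12 = 330 < K2 = 716; K2/α21 = 716/1.19 = 602 > K1 = 370.
Since the inequalities point opposite ways, species 2 can invade but species 1 cannot.

species 2 excludes species 1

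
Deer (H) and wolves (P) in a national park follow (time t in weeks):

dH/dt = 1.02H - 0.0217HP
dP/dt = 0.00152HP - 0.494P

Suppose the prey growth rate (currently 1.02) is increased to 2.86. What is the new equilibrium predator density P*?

P* ≈ 132

At the interior fixed point, setting dH/dt = 0 with H > 0 fixes P* = (prey growth rate)/(HP coefficient) — independent of the other coefficients.
With the change, P* = 2.86/0.0217 = 132; it rises from 47.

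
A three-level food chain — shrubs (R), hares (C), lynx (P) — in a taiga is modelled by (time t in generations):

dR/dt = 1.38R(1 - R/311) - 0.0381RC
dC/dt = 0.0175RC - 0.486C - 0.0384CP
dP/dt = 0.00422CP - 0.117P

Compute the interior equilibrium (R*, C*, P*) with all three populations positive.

From dP/dt = 0: 0.00422C* = 0.117, so C* = 27.7.
From dR/dt = 0: 1.38(1 - R*/311) = 0.0381·27.7, giving R* = 311·(1 - 0.765) = 72.9.
From dC/dt = 0: 0.0175·72.9 - 0.486 = 0.0384P*, so P* = 0.791/0.0384 = 20.6.

R* ≈ 72.9, C* ≈ 27.7, P* ≈ 20.6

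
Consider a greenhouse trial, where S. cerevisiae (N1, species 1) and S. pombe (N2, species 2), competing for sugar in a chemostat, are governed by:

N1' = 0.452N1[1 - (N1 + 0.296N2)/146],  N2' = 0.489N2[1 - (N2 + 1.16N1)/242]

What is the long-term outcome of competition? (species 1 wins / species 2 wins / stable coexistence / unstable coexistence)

Compare the nullcline intercepts: K1/α12 = 146/0.296 = 493 > K2 = 242; K2/α21 = 242/1.16 = 209 > K1 = 146.
Since both inequalities hold, each species can invade when rare, so the interior equilibrium is stable.

stable coexistence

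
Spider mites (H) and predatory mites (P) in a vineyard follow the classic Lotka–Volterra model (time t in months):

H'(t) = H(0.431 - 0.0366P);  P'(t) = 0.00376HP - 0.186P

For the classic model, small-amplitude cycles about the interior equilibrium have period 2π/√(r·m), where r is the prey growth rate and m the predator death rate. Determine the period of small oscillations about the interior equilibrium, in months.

T ≈ 22.2 months

Here r = 0.431 and m = 0.186, so r·m = 0.0802.
ω = √0.0802 = 0.283 per month, hence T = 2π/ω ≈ 22.2 months.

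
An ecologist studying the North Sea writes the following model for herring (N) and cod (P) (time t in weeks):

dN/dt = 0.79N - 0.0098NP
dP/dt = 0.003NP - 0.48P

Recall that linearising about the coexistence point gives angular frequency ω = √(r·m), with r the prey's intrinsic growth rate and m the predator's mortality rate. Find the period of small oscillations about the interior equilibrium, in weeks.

T ≈ 10.2 weeks

Here r = 0.79 and m = 0.48, so r·m = 0.379.
ω = √0.379 = 0.616 per week, hence T = 2π/ω ≈ 10.2 weeks.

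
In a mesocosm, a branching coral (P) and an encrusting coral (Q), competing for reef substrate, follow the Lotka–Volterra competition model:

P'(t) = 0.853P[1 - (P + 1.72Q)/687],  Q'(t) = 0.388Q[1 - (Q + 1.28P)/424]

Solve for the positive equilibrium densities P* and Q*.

P* ≈ 35.2, Q* ≈ 379

Setting both brackets to zero gives the nullclines P + 1.72Q = 687 and 1.28P + Q = 424.
Substituting Q = 424 - 1.28P into the first: P(1 - 1.72·1.28) = 687 - 1.72·424.
So P* = -42.3/-1.2 = 35.2, and then Q* = 424 - 1.28·35.2 = 379.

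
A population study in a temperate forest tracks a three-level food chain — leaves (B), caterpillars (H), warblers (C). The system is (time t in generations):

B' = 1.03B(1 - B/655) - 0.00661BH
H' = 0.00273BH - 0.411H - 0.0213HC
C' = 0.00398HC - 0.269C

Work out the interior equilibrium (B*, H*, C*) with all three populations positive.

From dC/dt = 0: 0.00398H* = 0.269, so H* = 67.6.
From dB/dt = 0: 1.03(1 - B*/655) = 0.00661·67.6, giving B* = 655·(1 - 0.434) = 371.
From dH/dt = 0: 0.00273·371 - 0.411 = 0.0213C*, so C* = 0.602/0.0213 = 28.2.

B* ≈ 371, H* ≈ 67.6, C* ≈ 28.2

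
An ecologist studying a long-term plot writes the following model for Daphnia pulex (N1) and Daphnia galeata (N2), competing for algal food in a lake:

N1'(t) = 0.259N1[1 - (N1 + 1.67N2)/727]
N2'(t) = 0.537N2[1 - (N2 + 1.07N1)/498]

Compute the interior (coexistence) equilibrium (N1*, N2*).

N1* ≈ 133, N2* ≈ 356

Setting both brackets to zero gives the nullclines N1 + 1.67N2 = 727 and 1.07N1 + N2 = 498.
Substituting N2 = 498 - 1.07N1 into the first: N1(1 - 1.67·1.07) = 727 - 1.67·498.
So N1* = -105/-0.787 = 133, and then N2* = 498 - 1.07·133 = 356.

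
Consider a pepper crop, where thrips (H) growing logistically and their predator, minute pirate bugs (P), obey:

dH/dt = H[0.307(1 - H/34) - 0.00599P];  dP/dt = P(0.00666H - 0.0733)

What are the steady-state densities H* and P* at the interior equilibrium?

From dP/dt = 0 with P > 0: 0.00666H* = 0.0733, so H* = 11.
Substitute into dH/dt = 0: 0.307(1 - 11/34) = 0.00599P*.
The bracket is 0.676, giving P* = 0.208/0.00599 = 34.7.

H* ≈ 11, P* ≈ 34.7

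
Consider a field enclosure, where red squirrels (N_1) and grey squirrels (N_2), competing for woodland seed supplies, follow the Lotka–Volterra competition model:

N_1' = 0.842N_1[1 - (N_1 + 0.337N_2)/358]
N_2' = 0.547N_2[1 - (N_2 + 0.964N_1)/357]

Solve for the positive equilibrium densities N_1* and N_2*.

N_1* ≈ 352, N_2* ≈ 17.6

Setting both brackets to zero gives the nullclines N_1 + 0.337N_2 = 358 and 0.964N_1 + N_2 = 357.
Substituting N_2 = 357 - 0.964N_1 into the first: N_1(1 - 0.337·0.964) = 358 - 0.337·357.
So N_1* = 238/0.675 = 352, and then N_2* = 357 - 0.964·352 = 17.6.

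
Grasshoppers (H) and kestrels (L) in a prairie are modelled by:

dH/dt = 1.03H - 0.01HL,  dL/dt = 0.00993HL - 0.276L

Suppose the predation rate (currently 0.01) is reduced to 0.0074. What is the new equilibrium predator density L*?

At the interior fixed point, setting dH/dt = 0 with H > 0 fixes L* = (prey growth rate)/(HL coefficient) — independent of the other coefficients.
With the change, L* = 1.03/0.0074 = 139; it rises from 103.

L* ≈ 139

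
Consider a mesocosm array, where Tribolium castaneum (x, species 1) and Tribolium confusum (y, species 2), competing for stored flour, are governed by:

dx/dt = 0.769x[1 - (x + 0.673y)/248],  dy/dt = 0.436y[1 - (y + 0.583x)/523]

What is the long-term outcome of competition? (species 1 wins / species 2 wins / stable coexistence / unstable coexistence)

Compare the nullcline intercepts: K1/α12 = 248/0.673 = 368 < K2 = 523; K2/α21 = 523/0.583 = 897 > K1 = 248.
Since the inequalities point opposite ways, species 2 can invade but species 1 cannot.

species 2 excludes species 1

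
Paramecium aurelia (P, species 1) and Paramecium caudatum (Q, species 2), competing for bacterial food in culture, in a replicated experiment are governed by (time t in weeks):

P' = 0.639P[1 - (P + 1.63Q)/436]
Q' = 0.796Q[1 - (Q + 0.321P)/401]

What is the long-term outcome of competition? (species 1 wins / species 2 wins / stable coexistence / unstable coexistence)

species 2 excludes species 1

Compare the nullcline intercepts: K1/α12 = 436/1.63 = 267 < K2 = 401; K2/α21 = 401/0.321 = 1250 > K1 = 436.
Since the inequalities point opposite ways, species 2 can invade but species 1 cannot.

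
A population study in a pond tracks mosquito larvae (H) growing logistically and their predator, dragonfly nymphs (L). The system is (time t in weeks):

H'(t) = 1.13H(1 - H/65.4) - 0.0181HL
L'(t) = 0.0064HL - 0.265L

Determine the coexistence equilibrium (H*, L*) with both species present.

From dL/dt = 0 with L > 0: 0.0064H* = 0.265, so H* = 41.4.
Substitute into dH/dt = 0: 1.13(1 - 41.4/65.4) = 0.0181L*.
The bracket is 0.367, giving L* = 0.415/0.0181 = 22.9.

H* ≈ 41.4, L* ≈ 22.9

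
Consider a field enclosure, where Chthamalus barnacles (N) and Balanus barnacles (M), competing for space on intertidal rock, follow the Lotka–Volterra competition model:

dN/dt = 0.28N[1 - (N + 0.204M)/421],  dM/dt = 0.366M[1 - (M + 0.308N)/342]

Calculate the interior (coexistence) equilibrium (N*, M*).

Setting both brackets to zero gives the nullclines N + 0.204M = 421 and 0.308N + M = 342.
Substituting M = 342 - 0.308N into the first: N(1 - 0.204·0.308) = 421 - 0.204·342.
So N* = 351/0.937 = 375, and then M* = 342 - 0.308·375 = 227.

N* ≈ 375, M* ≈ 227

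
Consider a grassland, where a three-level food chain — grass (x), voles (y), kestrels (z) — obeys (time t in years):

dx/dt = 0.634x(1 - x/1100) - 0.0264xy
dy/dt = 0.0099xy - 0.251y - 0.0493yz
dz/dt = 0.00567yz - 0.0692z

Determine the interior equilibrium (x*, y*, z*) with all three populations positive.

x* ≈ 541, y* ≈ 12.2, z* ≈ 104

From dz/dt = 0: 0.00567y* = 0.0692, so y* = 12.2.
From dx/dt = 0: 0.634(1 - x*/1100) = 0.0264·12.2, giving x* = 1100·(1 - 0.508) = 541.
From dy/dt = 0: 0.0099·541 - 0.251 = 0.0493z*, so z* = 5.1/0.0493 = 104.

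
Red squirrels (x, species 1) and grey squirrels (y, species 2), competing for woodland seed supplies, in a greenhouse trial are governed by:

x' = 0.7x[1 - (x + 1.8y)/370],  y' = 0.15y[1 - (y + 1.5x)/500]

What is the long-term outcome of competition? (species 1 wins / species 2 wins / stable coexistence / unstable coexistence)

unstable coexistence (outcome depends on initial conditions)

Compare the nullcline intercepts: K1/α12 = 370/1.8 = 206 < K2 = 500; K2/α21 = 500/1.5 = 333 < K1 = 370.
Since both are reversed, neither can invade when rare; the interior point is a saddle.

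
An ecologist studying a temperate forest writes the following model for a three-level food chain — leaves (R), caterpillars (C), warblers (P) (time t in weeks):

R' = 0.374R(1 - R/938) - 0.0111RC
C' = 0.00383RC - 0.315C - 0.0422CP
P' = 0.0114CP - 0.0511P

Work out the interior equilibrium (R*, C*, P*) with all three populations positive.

From dP/dt = 0: 0.0114C* = 0.0511, so C* = 4.48.
From dR/dt = 0: 0.374(1 - R*/938) = 0.0111·4.48, giving R* = 938·(1 - 0.133) = 813.
From dC/dt = 0: 0.00383·813 - 0.315 = 0.0422P*, so P* = 2.8/0.0422 = 66.3.

R* ≈ 813, C* ≈ 4.48, P* ≈ 66.3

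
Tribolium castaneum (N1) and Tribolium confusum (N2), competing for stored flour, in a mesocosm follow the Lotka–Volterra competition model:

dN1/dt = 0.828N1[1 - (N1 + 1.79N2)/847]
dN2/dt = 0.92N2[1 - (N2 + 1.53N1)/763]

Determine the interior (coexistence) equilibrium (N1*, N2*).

Setting both brackets to zero gives the nullclines N1 + 1.79N2 = 847 and 1.53N1 + N2 = 763.
Substituting N2 = 763 - 1.53N1 into the first: N1(1 - 1.79·1.53) = 847 - 1.79·763.
So N1* = -519/-1.74 = 298, and then N2* = 763 - 1.53·298 = 306.

N1* ≈ 298, N2* ≈ 306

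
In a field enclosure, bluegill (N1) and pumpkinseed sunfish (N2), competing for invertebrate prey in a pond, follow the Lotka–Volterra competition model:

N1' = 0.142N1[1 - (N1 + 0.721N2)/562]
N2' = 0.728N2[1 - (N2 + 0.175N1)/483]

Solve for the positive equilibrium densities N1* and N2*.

N1* ≈ 245, N2* ≈ 440

Setting both brackets to zero gives the nullclines N1 + 0.721N2 = 562 and 0.175N1 + N2 = 483.
Substituting N2 = 483 - 0.175N1 into the first: N1(1 - 0.721·0.175) = 562 - 0.721·483.
So N1* = 214/0.874 = 245, and then N2* = 483 - 0.175·245 = 440.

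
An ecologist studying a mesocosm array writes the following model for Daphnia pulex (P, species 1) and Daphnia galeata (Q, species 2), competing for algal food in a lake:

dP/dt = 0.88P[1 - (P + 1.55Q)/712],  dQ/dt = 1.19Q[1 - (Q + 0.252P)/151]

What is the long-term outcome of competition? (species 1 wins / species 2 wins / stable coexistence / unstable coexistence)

species 1 excludes species 2

Compare the nullcline intercepts: K1/α12 = 712/1.55 = 459 > K2 = 151; K2/α21 = 151/0.252 = 599 < K1 = 712.
Since the inequalities point opposite ways, species 1 can invade but species 2 cannot.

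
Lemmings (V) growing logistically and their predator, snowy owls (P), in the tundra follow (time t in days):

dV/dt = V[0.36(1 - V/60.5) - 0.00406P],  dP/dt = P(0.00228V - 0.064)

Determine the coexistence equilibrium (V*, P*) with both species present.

V* ≈ 28.1, P* ≈ 47.5

From dP/dt = 0 with P > 0: 0.00228V* = 0.064, so V* = 28.1.
Substitute into dV/dt = 0: 0.36(1 - 28.1/60.5) = 0.00406P*.
The bracket is 0.536, giving P* = 0.193/0.00406 = 47.5.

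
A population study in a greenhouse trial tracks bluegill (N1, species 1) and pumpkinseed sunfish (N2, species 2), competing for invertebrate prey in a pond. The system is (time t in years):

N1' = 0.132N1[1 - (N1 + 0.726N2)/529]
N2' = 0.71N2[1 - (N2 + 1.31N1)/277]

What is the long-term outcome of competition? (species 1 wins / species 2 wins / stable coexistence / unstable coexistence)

Compare the nullcline intercepts: K1/α12 = 529/0.726 = 729 > K2 = 277; K2/α21 = 277/1.31 = 211 < K1 = 529.
Since the inequalities point opposite ways, species 1 can invade but species 2 cannot.

species 1 excludes species 2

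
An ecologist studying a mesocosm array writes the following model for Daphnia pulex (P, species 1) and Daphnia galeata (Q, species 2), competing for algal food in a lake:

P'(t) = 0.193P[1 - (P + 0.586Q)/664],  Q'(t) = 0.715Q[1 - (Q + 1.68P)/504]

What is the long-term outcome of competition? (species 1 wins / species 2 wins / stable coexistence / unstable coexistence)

Compare the nullcline intercepts: K1/α12 = 664/0.586 = 1130 > K2 = 504; K2/α21 = 504/1.68 = 300 < K1 = 664.
Since the inequalities point opposite ways, species 1 can invade but species 2 cannot.

species 1 excludes species 2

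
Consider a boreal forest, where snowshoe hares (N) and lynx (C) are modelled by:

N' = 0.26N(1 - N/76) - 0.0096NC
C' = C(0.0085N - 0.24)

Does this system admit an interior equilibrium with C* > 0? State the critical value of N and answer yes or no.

Threshold N = 28.2; K > 28.2, so yes, the predator persists.

The predator equation gives dC/dt > 0 only when N > 0.24/0.0085 = 28.2.
Without the predator, N → K = 76. Since 76 > 28.2, the predator can invade and persist.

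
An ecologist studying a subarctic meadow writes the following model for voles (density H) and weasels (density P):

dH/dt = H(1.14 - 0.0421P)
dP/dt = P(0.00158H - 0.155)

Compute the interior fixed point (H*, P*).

H* ≈ 98.1, P* ≈ 27.1

Set dP/dt = 0 with P > 0: 0.00158H - 0.155 = 0, so H* = 0.155/0.00158 = 98.1.
Set dH/dt = 0 with H > 0: 1.14 - 0.0421P = 0, so P* = 1.14/0.0421 = 27.1.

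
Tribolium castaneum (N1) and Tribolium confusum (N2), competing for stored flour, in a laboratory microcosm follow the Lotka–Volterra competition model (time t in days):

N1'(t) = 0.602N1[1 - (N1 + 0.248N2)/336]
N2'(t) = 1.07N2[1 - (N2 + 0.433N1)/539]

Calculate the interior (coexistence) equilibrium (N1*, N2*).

N1* ≈ 227, N2* ≈ 441

Setting both brackets to zero gives the nullclines N1 + 0.248N2 = 336 and 0.433N1 + N2 = 539.
Substituting N2 = 539 - 0.433N1 into the first: N1(1 - 0.248·0.433) = 336 - 0.248·539.
So N1* = 202/0.893 = 227, and then N2* = 539 - 0.433·227 = 441.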